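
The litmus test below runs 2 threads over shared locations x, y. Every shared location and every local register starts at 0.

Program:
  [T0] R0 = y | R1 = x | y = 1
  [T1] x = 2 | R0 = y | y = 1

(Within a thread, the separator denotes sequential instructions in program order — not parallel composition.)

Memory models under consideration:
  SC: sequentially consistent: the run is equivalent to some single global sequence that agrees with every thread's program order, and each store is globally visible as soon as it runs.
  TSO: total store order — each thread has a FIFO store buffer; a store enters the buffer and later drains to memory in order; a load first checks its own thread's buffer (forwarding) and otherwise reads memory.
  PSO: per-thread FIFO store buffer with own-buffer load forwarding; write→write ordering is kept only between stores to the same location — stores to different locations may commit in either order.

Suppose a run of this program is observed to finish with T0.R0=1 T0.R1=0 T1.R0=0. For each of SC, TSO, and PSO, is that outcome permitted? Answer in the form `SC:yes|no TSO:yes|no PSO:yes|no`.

outcome vector order: (T0.R0,T0.R1,T1.R0)
SC (5): 0/0/0; 0/0/1; 0/2/0; 0/2/1; 1/2/0
TSO (5): 0/0/0; 0/0/1; 0/2/0; 0/2/1; 1/2/0
PSO (6): 0/0/0; 0/0/1; 0/2/0; 0/2/1; 1/0/0; 1/2/0
target 1/0/0 ∈ {PSO}

SC:no TSO:no PSO:yes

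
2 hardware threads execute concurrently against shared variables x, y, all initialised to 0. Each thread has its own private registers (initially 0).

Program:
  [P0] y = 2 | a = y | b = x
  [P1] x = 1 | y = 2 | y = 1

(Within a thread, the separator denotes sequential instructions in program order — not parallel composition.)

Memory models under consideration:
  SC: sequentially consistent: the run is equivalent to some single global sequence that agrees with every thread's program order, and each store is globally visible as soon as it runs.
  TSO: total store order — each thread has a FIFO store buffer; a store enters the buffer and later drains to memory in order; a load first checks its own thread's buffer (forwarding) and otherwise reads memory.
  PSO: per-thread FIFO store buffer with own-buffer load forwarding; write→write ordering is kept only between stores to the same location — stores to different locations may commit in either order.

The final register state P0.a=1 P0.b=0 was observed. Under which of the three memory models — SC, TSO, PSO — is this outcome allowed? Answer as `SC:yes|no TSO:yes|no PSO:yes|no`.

outcome vector order: (P0.a,P0.b)
SC (3): 11, 20, 21
TSO (3): 11, 20, 21
PSO (4): 10, 11, 20, 21
target 10 ∈ {PSO}

SC:no TSO:no PSO:yes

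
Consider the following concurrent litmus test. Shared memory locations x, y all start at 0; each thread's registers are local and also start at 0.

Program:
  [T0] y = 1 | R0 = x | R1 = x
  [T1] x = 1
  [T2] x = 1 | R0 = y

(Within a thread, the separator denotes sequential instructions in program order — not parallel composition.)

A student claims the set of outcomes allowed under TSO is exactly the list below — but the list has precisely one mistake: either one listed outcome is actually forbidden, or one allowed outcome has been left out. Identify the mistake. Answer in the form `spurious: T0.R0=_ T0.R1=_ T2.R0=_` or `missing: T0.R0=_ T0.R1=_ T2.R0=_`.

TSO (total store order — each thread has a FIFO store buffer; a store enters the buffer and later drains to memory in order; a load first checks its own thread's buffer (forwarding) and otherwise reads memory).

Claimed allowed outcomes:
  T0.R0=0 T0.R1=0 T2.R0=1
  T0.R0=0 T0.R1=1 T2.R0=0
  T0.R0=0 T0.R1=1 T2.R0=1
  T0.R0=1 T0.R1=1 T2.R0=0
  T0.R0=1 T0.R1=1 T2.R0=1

missing: T0.R0=0 T0.R1=0 T2.R0=0

outcome vector order: (T0.R0,T0.R1,T2.R0)
under TSO → <0 0 0>, <0 0 1>, <0 1 0>, <0 1 1>, <1 1 0>, <1 1 1>
TSO∖claimed = {<0 0 0>}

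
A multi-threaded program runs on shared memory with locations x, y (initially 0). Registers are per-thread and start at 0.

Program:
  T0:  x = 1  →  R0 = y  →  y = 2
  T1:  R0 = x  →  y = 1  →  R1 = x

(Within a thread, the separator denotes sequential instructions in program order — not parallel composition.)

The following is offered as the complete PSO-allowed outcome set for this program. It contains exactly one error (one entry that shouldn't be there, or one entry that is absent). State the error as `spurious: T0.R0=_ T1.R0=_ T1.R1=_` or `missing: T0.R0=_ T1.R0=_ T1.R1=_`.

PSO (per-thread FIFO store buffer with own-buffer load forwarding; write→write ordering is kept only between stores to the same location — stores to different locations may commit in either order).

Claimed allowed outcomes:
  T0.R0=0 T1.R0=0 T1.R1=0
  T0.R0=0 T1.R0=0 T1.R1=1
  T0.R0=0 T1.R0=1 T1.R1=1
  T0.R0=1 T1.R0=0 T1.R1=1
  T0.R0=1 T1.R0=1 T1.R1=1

missing: T0.R0=1 T1.R0=0 T1.R1=0

outcome vector order: (T0.R0,T1.R0,T1.R1)
under PSO → 0/0/0, 0/0/1, 0/1/1, 1/0/0, 1/0/1, 1/1/1
PSO∖claimed = {1/0/0}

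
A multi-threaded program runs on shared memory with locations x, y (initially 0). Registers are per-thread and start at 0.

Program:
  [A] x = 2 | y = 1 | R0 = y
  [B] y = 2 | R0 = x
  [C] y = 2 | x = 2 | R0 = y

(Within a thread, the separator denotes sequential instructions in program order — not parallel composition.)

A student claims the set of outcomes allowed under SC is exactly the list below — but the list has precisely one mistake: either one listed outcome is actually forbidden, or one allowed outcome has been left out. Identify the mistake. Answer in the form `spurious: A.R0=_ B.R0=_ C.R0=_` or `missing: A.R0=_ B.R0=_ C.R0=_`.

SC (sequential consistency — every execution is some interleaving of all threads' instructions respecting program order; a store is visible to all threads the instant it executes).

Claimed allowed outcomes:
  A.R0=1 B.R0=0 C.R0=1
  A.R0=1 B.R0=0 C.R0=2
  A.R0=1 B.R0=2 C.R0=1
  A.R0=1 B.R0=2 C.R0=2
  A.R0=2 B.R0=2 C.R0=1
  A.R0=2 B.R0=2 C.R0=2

outcome vector order: (A.R0,B.R0,C.R0)
SC (7): <1 0 1>, <1 0 2>, <1 2 1>, <1 2 2>, <2 0 2>, <2 2 1>, <2 2 2>
SC∖claimed = {<2 0 2>}

missing: A.R0=2 B.R0=0 C.R0=2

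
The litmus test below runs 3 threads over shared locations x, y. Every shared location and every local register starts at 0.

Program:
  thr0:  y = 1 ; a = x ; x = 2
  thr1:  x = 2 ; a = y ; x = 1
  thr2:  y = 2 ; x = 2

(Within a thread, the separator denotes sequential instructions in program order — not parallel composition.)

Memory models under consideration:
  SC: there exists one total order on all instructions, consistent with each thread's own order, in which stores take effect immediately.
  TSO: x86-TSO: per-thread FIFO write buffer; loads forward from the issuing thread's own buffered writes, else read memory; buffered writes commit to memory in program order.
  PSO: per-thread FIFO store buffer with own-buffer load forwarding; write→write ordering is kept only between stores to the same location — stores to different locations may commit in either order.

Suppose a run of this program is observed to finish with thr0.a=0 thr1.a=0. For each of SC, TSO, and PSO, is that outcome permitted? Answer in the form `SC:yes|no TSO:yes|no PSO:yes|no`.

outcome vector order: (thr0.a,thr1.a)
SC: 8 outcomes — {01, 02, 10, 11, 12, 20, 21, 22}
TSO: 9 outcomes — {00, 01, 02, 10, 11, 12, 20, 21, 22}
PSO: 9 outcomes — {00, 01, 02, 10, 11, 12, 20, 21, 22}
target 00 ∈ {TSO,PSO}

SC:no TSO:yes PSO:yes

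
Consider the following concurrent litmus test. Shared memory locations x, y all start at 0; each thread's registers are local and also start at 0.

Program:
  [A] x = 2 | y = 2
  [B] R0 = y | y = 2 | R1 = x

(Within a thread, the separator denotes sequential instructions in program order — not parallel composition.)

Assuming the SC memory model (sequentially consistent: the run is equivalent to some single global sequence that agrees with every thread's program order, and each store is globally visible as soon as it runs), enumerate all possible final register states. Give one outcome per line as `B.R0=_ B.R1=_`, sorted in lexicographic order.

outcome vector order: (B.R0,B.R1)
|SC outcomes| = 3

B.R0=0 B.R1=0
B.R0=0 B.R1=2
B.R0=2 B.R1=2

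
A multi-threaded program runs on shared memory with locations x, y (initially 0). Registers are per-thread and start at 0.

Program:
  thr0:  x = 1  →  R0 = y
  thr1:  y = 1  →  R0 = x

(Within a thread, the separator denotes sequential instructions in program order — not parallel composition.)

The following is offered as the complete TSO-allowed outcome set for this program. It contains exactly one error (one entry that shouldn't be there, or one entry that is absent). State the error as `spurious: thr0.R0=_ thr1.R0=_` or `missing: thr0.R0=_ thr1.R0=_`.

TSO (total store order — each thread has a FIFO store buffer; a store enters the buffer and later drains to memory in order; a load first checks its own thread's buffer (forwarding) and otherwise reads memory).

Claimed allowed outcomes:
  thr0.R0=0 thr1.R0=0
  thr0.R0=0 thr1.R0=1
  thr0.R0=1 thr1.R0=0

missing: thr0.R0=1 thr1.R0=1

outcome vector order: (thr0.R0,thr1.R0)
TSO: 4 outcomes — {00, 01, 10, 11}
TSO∖claimed = {11}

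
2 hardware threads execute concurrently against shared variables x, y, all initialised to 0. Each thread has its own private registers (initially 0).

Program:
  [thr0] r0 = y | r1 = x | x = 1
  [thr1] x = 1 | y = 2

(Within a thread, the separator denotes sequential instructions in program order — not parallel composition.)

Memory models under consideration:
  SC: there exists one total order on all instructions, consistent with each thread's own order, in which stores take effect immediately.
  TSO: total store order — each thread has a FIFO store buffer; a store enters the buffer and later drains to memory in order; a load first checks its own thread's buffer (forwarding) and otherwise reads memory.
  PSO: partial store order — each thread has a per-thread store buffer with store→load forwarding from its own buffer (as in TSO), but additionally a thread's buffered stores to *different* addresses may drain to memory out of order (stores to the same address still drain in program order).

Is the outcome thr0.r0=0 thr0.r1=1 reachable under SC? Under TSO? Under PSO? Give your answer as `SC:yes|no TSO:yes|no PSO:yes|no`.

outcome vector order: (thr0.r0,thr0.r1)
SC (3): (0,0) (0,1) (2,1)
TSO (3): (0,0) (0,1) (2,1)
PSO (4): (0,0) (0,1) (2,0) (2,1)
target (0,1) ∈ {SC,TSO,PSO}

SC:yes TSO:yes PSO:yes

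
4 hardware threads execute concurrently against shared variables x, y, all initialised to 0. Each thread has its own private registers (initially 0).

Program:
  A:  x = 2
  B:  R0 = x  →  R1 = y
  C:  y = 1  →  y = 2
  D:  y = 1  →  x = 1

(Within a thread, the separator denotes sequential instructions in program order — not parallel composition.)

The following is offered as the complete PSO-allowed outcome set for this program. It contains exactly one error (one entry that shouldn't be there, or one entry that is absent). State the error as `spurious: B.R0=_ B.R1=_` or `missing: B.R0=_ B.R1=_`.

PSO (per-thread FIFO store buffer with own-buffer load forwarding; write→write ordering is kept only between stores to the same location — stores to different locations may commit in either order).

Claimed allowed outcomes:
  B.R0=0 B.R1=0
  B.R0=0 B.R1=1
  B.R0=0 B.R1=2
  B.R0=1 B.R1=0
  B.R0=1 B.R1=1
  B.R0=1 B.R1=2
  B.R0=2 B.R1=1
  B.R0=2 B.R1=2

outcome vector order: (B.R0,B.R1)
PSO: 9 outcomes — {0/0; 0/1; 0/2; 1/0; 1/1; 1/2; 2/0; 2/1; 2/2}
PSO∖claimed = {2/0}

missing: B.R0=2 B.R1=0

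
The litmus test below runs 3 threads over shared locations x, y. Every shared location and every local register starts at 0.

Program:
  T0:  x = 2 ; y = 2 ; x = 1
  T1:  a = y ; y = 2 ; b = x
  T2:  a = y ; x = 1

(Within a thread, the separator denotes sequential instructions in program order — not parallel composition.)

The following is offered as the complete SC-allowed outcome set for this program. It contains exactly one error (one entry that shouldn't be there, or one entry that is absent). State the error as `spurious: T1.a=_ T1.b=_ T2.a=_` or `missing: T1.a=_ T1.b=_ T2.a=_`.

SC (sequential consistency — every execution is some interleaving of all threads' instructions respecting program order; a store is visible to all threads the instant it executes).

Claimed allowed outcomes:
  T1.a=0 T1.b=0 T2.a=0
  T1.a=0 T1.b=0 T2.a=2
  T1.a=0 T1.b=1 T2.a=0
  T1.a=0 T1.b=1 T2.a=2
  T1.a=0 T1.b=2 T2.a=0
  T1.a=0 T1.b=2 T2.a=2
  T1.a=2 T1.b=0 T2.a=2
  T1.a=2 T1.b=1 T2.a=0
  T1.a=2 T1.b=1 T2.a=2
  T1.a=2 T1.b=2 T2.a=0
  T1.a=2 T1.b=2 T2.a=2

outcome vector order: (T1.a,T1.b,T2.a)
SC: 10 outcomes — {<0 0 0>; <0 0 2>; <0 1 0>; <0 1 2>; <0 2 0>; <0 2 2>; <2 1 0>; <2 1 2>; <2 2 0>; <2 2 2>}
claimed∖SC = {<2 0 2>}

spurious: T1.a=2 T1.b=0 T2.a=2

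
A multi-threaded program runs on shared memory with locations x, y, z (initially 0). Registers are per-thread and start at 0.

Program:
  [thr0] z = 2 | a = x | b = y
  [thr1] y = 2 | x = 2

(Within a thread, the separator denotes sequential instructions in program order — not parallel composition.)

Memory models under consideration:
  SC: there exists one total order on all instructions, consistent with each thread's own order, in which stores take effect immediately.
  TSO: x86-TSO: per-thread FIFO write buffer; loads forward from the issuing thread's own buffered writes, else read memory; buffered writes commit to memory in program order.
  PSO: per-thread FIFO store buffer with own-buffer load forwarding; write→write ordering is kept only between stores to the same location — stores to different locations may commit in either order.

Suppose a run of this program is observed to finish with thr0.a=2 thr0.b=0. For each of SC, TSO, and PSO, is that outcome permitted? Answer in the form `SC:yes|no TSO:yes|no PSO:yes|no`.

outcome vector order: (thr0.a,thr0.b)
SC (3): (0,0) (0,2) (2,2)
TSO (3): (0,0) (0,2) (2,2)
PSO (4): (0,0) (0,2) (2,0) (2,2)
target (2,0) ∈ {PSO}

SC:no TSO:no PSO:yes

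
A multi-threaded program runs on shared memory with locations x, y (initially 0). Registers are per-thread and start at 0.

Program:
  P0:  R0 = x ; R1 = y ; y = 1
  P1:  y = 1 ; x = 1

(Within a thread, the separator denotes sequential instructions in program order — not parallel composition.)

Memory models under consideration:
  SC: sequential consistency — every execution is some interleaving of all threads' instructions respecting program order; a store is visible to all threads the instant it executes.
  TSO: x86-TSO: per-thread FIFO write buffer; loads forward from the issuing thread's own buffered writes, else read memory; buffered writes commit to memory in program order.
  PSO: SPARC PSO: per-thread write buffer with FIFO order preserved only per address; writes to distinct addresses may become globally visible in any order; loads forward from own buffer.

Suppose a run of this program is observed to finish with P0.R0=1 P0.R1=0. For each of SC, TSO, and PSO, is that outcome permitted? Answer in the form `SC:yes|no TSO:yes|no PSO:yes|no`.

SC:no TSO:no PSO:yes

outcome vector order: (P0.R0,P0.R1)
SC: 3 outcomes — {<0 0> <0 1> <1 1>}
TSO: 3 outcomes — {<0 0> <0 1> <1 1>}
PSO: 4 outcomes — {<0 0> <0 1> <1 0> <1 1>}
target <1 0> ∈ {PSO}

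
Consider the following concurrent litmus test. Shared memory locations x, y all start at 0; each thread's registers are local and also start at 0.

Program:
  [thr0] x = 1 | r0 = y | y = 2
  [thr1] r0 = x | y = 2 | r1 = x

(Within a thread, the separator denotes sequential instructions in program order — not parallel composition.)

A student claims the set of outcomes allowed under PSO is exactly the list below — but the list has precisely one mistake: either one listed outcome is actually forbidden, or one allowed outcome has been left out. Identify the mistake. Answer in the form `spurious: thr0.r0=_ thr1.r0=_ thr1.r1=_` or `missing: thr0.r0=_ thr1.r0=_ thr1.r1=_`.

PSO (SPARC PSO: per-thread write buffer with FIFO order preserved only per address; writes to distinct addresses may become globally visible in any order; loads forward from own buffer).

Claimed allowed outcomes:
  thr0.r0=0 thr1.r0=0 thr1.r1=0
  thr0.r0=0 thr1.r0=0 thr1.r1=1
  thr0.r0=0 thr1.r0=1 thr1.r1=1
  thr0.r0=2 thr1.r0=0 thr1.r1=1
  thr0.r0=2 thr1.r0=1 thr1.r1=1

missing: thr0.r0=2 thr1.r0=0 thr1.r1=0

outcome vector order: (thr0.r0,thr1.r0,thr1.r1)
[PSO] allowed = {(0,0,0) (0,0,1) (0,1,1) (2,0,0) (2,0,1) (2,1,1)}
PSO∖claimed = {(2,0,0)}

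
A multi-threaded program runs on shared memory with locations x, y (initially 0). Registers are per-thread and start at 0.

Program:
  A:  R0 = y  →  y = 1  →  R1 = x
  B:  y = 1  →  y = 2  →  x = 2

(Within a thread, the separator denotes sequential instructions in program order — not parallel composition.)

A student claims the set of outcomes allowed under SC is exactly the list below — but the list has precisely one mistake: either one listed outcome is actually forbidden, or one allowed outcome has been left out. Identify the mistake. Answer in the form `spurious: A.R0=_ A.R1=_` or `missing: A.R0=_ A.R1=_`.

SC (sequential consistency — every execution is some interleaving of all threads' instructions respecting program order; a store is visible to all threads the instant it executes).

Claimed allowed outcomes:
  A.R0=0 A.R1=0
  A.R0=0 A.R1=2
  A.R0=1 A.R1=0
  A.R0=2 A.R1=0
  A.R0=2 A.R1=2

missing: A.R0=1 A.R1=2

outcome vector order: (A.R0,A.R1)
SC: 6 outcomes — {(0,0) (0,2) (1,0) (1,2) (2,0) (2,2)}
SC∖claimed = {(1,2)}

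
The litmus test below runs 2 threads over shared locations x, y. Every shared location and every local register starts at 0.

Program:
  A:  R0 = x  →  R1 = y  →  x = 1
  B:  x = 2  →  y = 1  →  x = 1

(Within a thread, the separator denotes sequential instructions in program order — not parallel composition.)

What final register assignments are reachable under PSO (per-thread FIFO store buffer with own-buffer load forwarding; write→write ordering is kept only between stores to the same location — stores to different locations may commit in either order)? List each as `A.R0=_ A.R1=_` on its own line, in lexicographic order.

A.R0=0 A.R1=0
A.R0=0 A.R1=1
A.R0=1 A.R1=0
A.R0=1 A.R1=1
A.R0=2 A.R1=0
A.R0=2 A.R1=1

outcome vector order: (A.R0,A.R1)
|PSO outcomes| = 6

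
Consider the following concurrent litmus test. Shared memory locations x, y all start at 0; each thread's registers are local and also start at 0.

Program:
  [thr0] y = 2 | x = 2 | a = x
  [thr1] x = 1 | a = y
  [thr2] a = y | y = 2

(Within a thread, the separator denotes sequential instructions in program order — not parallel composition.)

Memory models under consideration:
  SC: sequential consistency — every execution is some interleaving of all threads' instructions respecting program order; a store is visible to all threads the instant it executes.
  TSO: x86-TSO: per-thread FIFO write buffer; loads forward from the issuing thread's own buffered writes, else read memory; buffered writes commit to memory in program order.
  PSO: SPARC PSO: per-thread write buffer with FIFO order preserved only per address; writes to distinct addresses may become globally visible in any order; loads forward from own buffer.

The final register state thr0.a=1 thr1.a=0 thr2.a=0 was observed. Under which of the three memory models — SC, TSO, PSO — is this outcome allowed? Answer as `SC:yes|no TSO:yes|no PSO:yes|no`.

outcome vector order: (thr0.a,thr1.a,thr2.a)
SC (6): <1 2 0>; <1 2 2>; <2 0 0>; <2 0 2>; <2 2 0>; <2 2 2>
TSO (8): <1 0 0>; <1 0 2>; <1 2 0>; <1 2 2>; <2 0 0>; <2 0 2>; <2 2 0>; <2 2 2>
PSO (8): <1 0 0>; <1 0 2>; <1 2 0>; <1 2 2>; <2 0 0>; <2 0 2>; <2 2 0>; <2 2 2>
target <1 0 0> ∈ {TSO,PSO}

SC:no TSO:yes PSO:yes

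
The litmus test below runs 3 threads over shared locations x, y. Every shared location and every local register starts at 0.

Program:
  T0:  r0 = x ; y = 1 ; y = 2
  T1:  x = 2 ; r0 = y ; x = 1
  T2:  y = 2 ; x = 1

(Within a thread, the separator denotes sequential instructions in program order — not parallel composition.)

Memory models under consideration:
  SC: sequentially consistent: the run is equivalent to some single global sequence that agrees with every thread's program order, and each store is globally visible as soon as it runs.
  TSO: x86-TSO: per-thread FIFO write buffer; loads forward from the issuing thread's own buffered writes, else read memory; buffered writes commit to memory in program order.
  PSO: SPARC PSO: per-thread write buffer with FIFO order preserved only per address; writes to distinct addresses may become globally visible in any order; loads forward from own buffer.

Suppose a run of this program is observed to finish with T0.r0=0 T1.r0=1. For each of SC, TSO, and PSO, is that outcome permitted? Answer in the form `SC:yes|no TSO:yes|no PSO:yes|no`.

outcome vector order: (T0.r0,T1.r0)
SC (9): 00, 01, 02, 10, 11, 12, 20, 21, 22
TSO (9): 00, 01, 02, 10, 11, 12, 20, 21, 22
PSO (9): 00, 01, 02, 10, 11, 12, 20, 21, 22
target 01 ∈ {SC,TSO,PSO}

SC:yes TSO:yes PSO:yes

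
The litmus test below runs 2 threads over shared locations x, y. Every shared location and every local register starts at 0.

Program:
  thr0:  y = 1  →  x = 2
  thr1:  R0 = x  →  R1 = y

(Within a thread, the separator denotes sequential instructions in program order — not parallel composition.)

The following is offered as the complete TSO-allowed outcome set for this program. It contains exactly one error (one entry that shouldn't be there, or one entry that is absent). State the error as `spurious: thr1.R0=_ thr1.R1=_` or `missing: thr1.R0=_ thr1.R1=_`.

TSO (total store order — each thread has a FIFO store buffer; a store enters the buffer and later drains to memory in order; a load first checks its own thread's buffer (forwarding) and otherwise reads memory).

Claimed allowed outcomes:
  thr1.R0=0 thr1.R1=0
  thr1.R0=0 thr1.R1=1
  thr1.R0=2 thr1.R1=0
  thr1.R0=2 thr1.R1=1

outcome vector order: (thr1.R0,thr1.R1)
TSO (3): <0 0>, <0 1>, <2 1>
claimed∖TSO = {<2 0>}

spurious: thr1.R0=2 thr1.R1=0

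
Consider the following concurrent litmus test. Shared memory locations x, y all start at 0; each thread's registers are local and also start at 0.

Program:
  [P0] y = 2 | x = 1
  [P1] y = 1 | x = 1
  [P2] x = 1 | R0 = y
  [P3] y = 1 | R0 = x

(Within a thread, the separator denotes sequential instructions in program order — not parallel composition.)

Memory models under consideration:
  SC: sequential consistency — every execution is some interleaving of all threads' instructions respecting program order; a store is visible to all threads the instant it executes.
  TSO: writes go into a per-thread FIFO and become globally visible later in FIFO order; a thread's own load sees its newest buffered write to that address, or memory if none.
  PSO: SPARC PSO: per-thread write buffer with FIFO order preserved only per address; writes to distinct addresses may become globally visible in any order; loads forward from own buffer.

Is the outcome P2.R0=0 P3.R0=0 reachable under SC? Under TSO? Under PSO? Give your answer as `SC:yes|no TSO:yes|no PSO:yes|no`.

SC:no TSO:yes PSO:yes

outcome vector order: (P2.R0,P3.R0)
SC (5): 0/1; 1/0; 1/1; 2/0; 2/1
TSO (6): 0/0; 0/1; 1/0; 1/1; 2/0; 2/1
PSO (6): 0/0; 0/1; 1/0; 1/1; 2/0; 2/1
target 0/0 ∈ {TSO,PSO}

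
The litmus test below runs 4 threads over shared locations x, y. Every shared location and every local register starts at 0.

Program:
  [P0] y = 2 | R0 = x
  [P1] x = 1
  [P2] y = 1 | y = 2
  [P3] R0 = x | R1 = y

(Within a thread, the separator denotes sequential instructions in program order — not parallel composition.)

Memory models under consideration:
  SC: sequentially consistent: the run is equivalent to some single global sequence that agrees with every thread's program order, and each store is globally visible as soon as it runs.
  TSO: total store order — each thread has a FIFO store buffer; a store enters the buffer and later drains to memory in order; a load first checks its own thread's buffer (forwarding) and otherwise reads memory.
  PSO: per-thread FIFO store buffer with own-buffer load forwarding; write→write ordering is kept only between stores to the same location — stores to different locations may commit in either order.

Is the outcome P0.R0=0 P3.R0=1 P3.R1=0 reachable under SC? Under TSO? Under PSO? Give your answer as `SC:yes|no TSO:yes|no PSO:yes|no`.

SC:no TSO:yes PSO:yes

outcome vector order: (P0.R0,P3.R0,P3.R1)
under SC → <0 0 0>, <0 0 1>, <0 0 2>, <0 1 1>, <0 1 2>, <1 0 0>, <1 0 1>, <1 0 2>, <1 1 0>, <1 1 1>, <1 1 2>
under TSO → <0 0 0>, <0 0 1>, <0 0 2>, <0 1 0>, <0 1 1>, <0 1 2>, <1 0 0>, <1 0 1>, <1 0 2>, <1 1 0>, <1 1 1>, <1 1 2>
under PSO → <0 0 0>, <0 0 1>, <0 0 2>, <0 1 0>, <0 1 1>, <0 1 2>, <1 0 0>, <1 0 1>, <1 0 2>, <1 1 0>, <1 1 1>, <1 1 2>
target <0 1 0> ∈ {TSO,PSO}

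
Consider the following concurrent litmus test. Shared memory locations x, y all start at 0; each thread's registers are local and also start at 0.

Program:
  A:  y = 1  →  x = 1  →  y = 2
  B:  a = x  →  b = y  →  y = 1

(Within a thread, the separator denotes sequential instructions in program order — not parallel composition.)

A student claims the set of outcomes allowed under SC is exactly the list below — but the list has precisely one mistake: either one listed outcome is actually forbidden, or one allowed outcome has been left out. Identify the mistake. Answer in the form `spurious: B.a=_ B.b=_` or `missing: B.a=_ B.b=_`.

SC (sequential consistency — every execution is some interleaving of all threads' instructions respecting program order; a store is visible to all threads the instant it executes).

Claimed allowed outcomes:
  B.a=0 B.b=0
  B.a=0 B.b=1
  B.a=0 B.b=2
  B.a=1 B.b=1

missing: B.a=1 B.b=2

outcome vector order: (B.a,B.b)
[SC] allowed = {00; 01; 02; 11; 12}
SC∖claimed = {12}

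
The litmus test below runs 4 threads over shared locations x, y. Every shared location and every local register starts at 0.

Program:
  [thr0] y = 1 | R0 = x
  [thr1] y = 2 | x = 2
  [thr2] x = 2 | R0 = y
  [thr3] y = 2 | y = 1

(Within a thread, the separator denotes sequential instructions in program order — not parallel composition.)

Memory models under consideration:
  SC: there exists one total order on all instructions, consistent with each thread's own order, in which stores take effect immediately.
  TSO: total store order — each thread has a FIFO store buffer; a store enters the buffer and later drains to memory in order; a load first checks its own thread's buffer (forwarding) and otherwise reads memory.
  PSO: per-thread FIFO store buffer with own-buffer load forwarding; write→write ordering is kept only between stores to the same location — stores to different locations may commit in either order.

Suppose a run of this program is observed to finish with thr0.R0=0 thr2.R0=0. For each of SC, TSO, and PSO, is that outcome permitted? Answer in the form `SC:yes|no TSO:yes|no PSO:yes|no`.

SC:no TSO:yes PSO:yes

outcome vector order: (thr0.R0,thr2.R0)
[SC] allowed = {<0 1>; <0 2>; <2 0>; <2 1>; <2 2>}
[TSO] allowed = {<0 0>; <0 1>; <0 2>; <2 0>; <2 1>; <2 2>}
[PSO] allowed = {<0 0>; <0 1>; <0 2>; <2 0>; <2 1>; <2 2>}
target <0 0> ∈ {TSO,PSO}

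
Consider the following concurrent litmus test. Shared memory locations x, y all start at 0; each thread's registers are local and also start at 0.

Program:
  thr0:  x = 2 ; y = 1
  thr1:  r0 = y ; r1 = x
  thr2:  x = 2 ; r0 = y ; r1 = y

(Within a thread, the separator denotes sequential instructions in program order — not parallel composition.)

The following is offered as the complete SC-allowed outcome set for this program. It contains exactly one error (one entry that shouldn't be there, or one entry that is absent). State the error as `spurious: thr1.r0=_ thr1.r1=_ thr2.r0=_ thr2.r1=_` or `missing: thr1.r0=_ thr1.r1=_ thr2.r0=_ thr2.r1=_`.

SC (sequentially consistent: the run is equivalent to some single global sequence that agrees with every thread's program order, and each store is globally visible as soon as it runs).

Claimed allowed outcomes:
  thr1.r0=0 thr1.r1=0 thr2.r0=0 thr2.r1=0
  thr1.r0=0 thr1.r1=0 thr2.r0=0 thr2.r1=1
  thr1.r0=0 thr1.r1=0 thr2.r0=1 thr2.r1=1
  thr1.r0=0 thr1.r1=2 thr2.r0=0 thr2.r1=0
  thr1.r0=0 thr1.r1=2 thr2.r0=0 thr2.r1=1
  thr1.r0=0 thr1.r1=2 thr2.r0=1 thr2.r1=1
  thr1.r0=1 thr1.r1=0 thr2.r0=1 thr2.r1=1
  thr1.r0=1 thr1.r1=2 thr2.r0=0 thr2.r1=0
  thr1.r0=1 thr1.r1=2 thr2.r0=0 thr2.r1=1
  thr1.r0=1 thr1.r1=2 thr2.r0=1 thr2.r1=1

outcome vector order: (thr1.r0,thr1.r1,thr2.r0,thr2.r1)
SC (9): (0,0,0,0) (0,0,0,1) (0,0,1,1) (0,2,0,0) (0,2,0,1) (0,2,1,1) (1,2,0,0) (1,2,0,1) (1,2,1,1)
claimed∖SC = {(1,0,1,1)}

spurious: thr1.r0=1 thr1.r1=0 thr2.r0=1 thr2.r1=1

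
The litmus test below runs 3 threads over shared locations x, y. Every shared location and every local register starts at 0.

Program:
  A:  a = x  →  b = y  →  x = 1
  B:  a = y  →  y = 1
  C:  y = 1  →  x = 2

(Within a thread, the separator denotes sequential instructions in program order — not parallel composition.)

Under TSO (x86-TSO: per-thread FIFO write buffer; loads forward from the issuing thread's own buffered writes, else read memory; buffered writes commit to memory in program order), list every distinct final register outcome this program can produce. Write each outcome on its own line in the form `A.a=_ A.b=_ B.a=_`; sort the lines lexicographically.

A.a=0 A.b=0 B.a=0
A.a=0 A.b=0 B.a=1
A.a=0 A.b=1 B.a=0
A.a=0 A.b=1 B.a=1
A.a=2 A.b=1 B.a=0
A.a=2 A.b=1 B.a=1

outcome vector order: (A.a,A.b,B.a)
|TSO outcomes| = 6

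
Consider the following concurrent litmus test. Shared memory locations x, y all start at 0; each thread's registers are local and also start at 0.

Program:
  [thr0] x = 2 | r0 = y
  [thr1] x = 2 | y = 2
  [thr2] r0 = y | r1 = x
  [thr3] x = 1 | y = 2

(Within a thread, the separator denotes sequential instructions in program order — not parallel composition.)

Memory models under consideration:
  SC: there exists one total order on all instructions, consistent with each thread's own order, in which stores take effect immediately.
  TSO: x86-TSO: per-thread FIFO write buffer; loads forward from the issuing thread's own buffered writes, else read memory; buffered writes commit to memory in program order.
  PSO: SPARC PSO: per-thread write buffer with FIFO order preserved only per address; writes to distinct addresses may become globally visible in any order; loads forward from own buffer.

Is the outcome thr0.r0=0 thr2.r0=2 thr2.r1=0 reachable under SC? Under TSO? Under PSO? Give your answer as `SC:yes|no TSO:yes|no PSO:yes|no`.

outcome vector order: (thr0.r0,thr2.r0,thr2.r1)
SC: 10 outcomes — {(0,0,0); (0,0,1); (0,0,2); (0,2,1); (0,2,2); (2,0,0); (2,0,1); (2,0,2); (2,2,1); (2,2,2)}
TSO: 10 outcomes — {(0,0,0); (0,0,1); (0,0,2); (0,2,1); (0,2,2); (2,0,0); (2,0,1); (2,0,2); (2,2,1); (2,2,2)}
PSO: 12 outcomes — {(0,0,0); (0,0,1); (0,0,2); (0,2,0); (0,2,1); (0,2,2); (2,0,0); (2,0,1); (2,0,2); (2,2,0); (2,2,1); (2,2,2)}
target (0,2,0) ∈ {PSO}

SC:no TSO:no PSO:yes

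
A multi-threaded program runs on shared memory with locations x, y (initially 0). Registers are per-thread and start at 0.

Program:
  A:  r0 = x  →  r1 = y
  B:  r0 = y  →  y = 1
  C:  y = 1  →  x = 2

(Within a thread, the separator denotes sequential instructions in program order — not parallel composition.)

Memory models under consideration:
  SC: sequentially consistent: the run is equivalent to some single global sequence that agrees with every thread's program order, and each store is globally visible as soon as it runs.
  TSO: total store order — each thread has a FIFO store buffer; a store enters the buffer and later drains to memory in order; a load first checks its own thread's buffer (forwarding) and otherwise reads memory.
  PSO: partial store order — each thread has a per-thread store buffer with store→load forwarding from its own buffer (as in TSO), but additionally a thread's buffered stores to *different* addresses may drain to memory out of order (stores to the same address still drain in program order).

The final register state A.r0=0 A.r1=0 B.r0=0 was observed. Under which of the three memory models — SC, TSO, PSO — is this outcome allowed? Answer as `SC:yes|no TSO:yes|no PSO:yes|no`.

outcome vector order: (A.r0,A.r1,B.r0)
[SC] allowed = {000 001 010 011 210 211}
[TSO] allowed = {000 001 010 011 210 211}
[PSO] allowed = {000 001 010 011 200 201 210 211}
target 000 ∈ {SC,TSO,PSO}

SC:yes TSO:yes PSO:yes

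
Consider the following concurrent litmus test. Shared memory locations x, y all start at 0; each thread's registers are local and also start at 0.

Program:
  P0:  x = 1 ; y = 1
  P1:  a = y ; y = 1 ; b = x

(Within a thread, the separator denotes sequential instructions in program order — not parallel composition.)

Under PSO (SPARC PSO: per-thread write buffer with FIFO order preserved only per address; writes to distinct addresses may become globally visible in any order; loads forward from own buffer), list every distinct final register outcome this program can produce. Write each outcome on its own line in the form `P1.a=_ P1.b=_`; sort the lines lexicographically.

P1.a=0 P1.b=0
P1.a=0 P1.b=1
P1.a=1 P1.b=0
P1.a=1 P1.b=1

outcome vector order: (P1.a,P1.b)
|PSO outcomes| = 4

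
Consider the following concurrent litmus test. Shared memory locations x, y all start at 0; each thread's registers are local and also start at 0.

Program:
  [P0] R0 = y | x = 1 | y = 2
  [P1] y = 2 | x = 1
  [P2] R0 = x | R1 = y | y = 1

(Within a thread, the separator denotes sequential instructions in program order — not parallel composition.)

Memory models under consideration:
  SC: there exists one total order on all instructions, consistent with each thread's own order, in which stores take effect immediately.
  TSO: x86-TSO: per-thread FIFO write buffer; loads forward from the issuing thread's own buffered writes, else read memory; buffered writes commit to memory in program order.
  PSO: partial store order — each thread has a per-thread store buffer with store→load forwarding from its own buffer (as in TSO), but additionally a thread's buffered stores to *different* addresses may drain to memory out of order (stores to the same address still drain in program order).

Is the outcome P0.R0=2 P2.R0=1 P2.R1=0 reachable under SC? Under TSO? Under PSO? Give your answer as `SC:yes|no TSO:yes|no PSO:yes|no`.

outcome vector order: (P0.R0,P2.R0,P2.R1)
under SC → <0 0 0>; <0 0 2>; <0 1 0>; <0 1 2>; <1 0 0>; <1 0 2>; <1 1 2>; <2 0 0>; <2 0 2>; <2 1 2>
under TSO → <0 0 0>; <0 0 2>; <0 1 0>; <0 1 2>; <1 0 0>; <1 0 2>; <1 1 2>; <2 0 0>; <2 0 2>; <2 1 2>
under PSO → <0 0 0>; <0 0 2>; <0 1 0>; <0 1 2>; <1 0 0>; <1 0 2>; <1 1 0>; <1 1 2>; <2 0 0>; <2 0 2>; <2 1 0>; <2 1 2>
target <2 1 0> ∈ {PSO}

SC:no TSO:no PSO:yes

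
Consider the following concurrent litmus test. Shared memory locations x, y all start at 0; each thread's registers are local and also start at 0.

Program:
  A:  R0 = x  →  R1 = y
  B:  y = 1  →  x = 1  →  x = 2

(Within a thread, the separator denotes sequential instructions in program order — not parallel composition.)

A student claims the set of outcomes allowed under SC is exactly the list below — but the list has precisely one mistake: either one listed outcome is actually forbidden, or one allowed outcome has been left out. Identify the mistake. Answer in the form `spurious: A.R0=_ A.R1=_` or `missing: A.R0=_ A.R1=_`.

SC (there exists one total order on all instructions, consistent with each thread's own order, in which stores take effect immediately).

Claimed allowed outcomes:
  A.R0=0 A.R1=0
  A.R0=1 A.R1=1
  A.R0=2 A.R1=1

missing: A.R0=0 A.R1=1

outcome vector order: (A.R0,A.R1)
under SC → 00, 01, 11, 21
SC∖claimed = {01}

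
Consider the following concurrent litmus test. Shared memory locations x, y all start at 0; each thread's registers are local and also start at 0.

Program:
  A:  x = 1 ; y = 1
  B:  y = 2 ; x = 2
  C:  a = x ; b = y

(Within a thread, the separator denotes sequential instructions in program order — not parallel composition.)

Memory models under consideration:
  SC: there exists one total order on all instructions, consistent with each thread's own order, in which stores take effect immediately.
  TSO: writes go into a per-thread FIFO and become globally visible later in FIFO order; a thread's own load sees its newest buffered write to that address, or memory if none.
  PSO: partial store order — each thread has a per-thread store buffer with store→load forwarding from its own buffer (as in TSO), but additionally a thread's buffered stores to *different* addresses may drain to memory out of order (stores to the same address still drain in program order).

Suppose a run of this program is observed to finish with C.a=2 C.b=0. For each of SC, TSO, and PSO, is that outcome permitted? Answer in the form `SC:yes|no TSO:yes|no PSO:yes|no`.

outcome vector order: (C.a,C.b)
SC: 8 outcomes — {<0 0> <0 1> <0 2> <1 0> <1 1> <1 2> <2 1> <2 2>}
TSO: 8 outcomes — {<0 0> <0 1> <0 2> <1 0> <1 1> <1 2> <2 1> <2 2>}
PSO: 9 outcomes — {<0 0> <0 1> <0 2> <1 0> <1 1> <1 2> <2 0> <2 1> <2 2>}
target <2 0> ∈ {PSO}

SC:no TSO:no PSO:yes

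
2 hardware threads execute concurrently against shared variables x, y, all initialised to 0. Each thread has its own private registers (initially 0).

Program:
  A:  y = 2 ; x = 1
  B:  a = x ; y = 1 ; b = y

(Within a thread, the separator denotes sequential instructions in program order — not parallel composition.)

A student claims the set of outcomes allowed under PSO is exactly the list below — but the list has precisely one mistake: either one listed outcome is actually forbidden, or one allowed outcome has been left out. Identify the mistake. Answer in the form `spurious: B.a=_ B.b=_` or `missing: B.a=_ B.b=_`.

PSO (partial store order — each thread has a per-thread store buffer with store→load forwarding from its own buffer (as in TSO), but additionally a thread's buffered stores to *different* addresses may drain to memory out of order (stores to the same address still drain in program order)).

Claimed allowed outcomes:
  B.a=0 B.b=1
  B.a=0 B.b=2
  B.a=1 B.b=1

missing: B.a=1 B.b=2

outcome vector order: (B.a,B.b)
[PSO] allowed = {0/1 0/2 1/1 1/2}
PSO∖claimed = {1/2}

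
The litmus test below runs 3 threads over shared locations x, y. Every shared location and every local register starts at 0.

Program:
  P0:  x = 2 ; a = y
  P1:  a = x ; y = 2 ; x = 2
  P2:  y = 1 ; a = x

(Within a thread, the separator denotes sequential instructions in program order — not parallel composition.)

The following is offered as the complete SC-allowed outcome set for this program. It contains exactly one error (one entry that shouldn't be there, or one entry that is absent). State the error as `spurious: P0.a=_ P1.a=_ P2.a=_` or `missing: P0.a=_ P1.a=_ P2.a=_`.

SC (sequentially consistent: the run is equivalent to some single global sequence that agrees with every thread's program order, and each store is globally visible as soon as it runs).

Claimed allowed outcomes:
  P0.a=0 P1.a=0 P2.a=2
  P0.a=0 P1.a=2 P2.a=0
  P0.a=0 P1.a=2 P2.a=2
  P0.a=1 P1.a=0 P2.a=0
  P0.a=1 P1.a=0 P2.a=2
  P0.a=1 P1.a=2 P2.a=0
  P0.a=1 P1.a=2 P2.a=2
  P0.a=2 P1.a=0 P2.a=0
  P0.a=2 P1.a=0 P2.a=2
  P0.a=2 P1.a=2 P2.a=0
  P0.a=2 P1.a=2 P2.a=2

outcome vector order: (P0.a,P1.a,P2.a)
SC (10): <0 0 2> <0 2 2> <1 0 0> <1 0 2> <1 2 0> <1 2 2> <2 0 0> <2 0 2> <2 2 0> <2 2 2>
claimed∖SC = {<0 2 0>}

spurious: P0.a=0 P1.a=2 P2.a=0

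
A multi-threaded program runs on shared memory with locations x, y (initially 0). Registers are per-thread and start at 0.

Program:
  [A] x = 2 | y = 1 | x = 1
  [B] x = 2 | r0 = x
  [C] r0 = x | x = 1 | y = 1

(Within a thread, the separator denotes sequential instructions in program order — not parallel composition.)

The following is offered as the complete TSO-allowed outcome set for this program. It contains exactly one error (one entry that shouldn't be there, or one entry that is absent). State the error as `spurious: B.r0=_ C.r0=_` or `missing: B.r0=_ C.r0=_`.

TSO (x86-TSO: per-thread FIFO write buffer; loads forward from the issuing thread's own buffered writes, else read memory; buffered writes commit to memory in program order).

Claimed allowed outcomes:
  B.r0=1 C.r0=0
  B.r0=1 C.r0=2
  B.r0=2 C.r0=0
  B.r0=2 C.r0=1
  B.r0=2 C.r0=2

missing: B.r0=1 C.r0=1

outcome vector order: (B.r0,C.r0)
[TSO] allowed = {(1,0) (1,1) (1,2) (2,0) (2,1) (2,2)}
TSO∖claimed = {(1,1)}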